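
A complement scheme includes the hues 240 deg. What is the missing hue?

The complement sits 180° across the wheel.
The full set through 240° is {60°, 240°}.
Given {240°}, the missing hue is 60°.

60°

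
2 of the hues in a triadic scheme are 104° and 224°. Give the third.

A triad places three hues 120° apart.
The full set through 104° is {104°, 224°, 344°}.
Given {104°, 224°}, the missing hue is 344°.

344°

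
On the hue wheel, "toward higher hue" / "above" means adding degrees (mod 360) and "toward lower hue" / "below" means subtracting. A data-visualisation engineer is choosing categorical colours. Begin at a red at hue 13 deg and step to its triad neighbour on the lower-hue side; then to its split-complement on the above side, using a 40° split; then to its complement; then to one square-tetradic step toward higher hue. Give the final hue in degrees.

−120° (triadic ↓): 13 − 120 = -107 → -107 + 360 = 253°
+220° (split-comp 40° ↑): 253 + 220 = 473 → 473 − 360 = 113°
+180° (complement): 113 + 180 = 293°
+90° (square ↑): 293 + 90 = 383 → 383 − 360 = 23°

23°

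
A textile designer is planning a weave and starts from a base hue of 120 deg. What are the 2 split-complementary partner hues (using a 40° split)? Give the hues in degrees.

260° and 340°

Split-complementary hues sit 40° either side of the complement.
Complement of 120 deg: 120 + 180 = 300°
300 − 40 = 260°
300 + 40 = 340°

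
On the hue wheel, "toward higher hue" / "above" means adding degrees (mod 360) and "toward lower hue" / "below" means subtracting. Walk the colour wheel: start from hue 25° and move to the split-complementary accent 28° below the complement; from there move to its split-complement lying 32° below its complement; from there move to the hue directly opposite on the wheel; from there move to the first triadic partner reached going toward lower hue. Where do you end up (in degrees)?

split-comp 28° ↓ +152°: 25 + 152 = 177°
split-comp 32° ↓ +148°: 177 + 148 = 325°
complement +180°: 325 + 180 = 505 → 505 − 360 = 145°
triadic ↓ −120°: 145 − 120 = 25°

25°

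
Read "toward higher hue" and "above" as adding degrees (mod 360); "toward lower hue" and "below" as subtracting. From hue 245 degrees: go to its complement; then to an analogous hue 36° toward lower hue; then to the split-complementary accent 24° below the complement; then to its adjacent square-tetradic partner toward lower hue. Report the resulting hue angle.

245 + 180 = 425 → 425 − 360 = 65°   (complement)
65 − 36 = 29°   (analog 36° ↓)
29 + 156 = 185°   (split-comp 24° ↓)
185 − 90 = 95°   (square ↓)

95°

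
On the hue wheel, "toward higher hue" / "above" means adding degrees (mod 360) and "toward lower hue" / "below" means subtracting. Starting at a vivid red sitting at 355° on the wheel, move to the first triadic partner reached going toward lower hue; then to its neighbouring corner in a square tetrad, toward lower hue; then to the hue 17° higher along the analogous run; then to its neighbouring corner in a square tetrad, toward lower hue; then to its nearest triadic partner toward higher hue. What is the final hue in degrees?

355 − 120 = 235°   (triadic ↓)
235 − 90 = 145°   (square ↓)
145 + 17 = 162°   (analog 17° ↑)
162 − 90 = 72°   (square ↓)
72 + 120 = 192°   (triadic ↑)

192°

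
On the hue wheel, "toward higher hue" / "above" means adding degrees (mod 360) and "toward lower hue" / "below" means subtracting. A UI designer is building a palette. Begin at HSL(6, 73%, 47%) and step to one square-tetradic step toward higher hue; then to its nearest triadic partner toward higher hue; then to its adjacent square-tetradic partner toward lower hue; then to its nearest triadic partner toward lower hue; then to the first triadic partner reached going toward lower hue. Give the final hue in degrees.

246°

+90° (square ↑): 6 + 90 = 96°
+120° (triadic ↑): 96 + 120 = 216°
−90° (square ↓): 216 − 90 = 126°
−120° (triadic ↓): 126 − 120 = 6°
−120° (triadic ↓): 6 − 120 = -114 → -114 + 360 = 246°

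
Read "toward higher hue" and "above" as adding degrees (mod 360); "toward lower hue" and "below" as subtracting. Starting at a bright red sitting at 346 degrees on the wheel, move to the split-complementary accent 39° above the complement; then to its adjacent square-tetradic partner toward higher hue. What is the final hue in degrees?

346 + 219 = 565 → 565 − 360 = 205°   (split-comp 39° ↑)
205 + 90 = 295°   (square ↑)

295°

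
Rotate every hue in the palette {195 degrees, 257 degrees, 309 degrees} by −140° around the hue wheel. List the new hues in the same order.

55°, 117°, 169°

195 − 140 = 55°
257 − 140 = 117°
309 − 140 = 169°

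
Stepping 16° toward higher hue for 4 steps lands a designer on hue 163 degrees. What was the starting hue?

99°

4 steps of 16° (toward higher hue) give a net shift of +64°.
Start = end − shift: 163 − 64 = 99°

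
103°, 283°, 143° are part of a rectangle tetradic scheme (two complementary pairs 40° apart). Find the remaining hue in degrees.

A rectangular tetradic uses two complementary pairs 40° apart: offsets 0°, 40°, 180°, 220°.
Among {103°, 143°, 283°}, 103° and 283° are a 180° pair.
The remaining hue 143° needs its own complement: 143 + 180 = 323°

323°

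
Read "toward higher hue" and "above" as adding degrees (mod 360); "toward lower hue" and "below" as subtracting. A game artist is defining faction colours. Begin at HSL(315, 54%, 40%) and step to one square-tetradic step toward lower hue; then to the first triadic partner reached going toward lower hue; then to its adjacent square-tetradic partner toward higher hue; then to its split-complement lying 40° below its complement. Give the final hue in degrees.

335°

−90° (square ↓): 315 − 90 = 225°
−120° (triadic ↓): 225 − 120 = 105°
+90° (square ↑): 105 + 90 = 195°
+140° (split-comp 40° ↓): 195 + 140 = 335°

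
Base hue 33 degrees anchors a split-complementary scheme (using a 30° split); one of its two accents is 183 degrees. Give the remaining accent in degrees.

Split-complementary hues sit 30° either side of the complement.
Complement of the base 33°: 33 + 180 = 213°
The given accent 183° is 30° one side of 213°; the other accent sits 30° the other side: 213 + 30 = 243°

243°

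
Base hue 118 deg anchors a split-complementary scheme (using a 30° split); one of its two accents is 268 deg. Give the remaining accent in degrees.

Split-complementary hues sit 30° either side of the complement.
Complement of the base 118°: 118 + 180 = 298°
The given accent 268° is 30° one side of 298°; the other accent sits 30° the other side: 298 + 30 = 328°

328°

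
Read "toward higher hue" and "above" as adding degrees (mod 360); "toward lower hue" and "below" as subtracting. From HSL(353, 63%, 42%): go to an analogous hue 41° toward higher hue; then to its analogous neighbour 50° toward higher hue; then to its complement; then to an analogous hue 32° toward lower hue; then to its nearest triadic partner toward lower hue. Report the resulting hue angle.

112°

+41° (analog 41° ↑): 353 + 41 = 394 → 394 − 360 = 34°
+50° (analog 50° ↑): 34 + 50 = 84°
+180° (complement): 84 + 180 = 264°
−32° (analog 32° ↓): 264 − 32 = 232°
−120° (triadic ↓): 232 − 120 = 112°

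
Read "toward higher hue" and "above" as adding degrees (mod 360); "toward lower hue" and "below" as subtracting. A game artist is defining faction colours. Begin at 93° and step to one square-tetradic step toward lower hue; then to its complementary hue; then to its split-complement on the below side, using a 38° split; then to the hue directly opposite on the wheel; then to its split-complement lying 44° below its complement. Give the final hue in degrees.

281°

93 − 90 = 3°   (square ↓)
3 + 180 = 183°   (complement)
183 + 142 = 325°   (split-comp 38° ↓)
325 + 180 = 505 → 505 − 360 = 145°   (complement)
145 + 136 = 281°   (split-comp 44° ↓)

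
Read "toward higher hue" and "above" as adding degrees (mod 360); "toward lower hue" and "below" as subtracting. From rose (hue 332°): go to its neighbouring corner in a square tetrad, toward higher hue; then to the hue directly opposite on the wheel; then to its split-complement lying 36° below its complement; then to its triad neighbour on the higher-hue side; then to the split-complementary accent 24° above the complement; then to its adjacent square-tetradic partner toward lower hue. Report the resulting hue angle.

260°

square ↑ +90°: 332 + 90 = 422 → 422 − 360 = 62°
complement +180°: 62 + 180 = 242°
split-comp 36° ↓ +144°: 242 + 144 = 386 → 386 − 360 = 26°
triadic ↑ +120°: 26 + 120 = 146°
split-comp 24° ↑ +204°: 146 + 204 = 350°
square ↓ −90°: 350 − 90 = 260°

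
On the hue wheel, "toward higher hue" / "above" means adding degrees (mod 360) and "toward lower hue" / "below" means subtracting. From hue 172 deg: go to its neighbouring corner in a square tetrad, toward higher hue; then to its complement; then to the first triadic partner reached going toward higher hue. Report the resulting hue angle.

+90° (square ↑): 172 + 90 = 262°
+180° (complement): 262 + 180 = 442 → 442 − 360 = 82°
+120° (triadic ↑): 82 + 120 = 202°

202°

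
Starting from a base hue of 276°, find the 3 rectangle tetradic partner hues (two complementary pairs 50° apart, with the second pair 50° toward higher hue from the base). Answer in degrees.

326°, 96°, and 146°

A rectangular tetradic uses two complementary pairs 50° apart: offsets 0°, 50°, 180°, 230°.
276 + 50 = 326°
276 + 180 = 456 → 456 − 360 = 96°
276 + 230 = 506 → 506 − 360 = 146°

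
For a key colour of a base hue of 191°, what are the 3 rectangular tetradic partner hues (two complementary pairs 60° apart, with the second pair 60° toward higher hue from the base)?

251°, 11°, 71°

A rectangular tetradic uses two complementary pairs 60° apart: offsets 0°, 60°, 180°, 240°.
191 + 60 = 251°
191 + 180 = 371 → 371 − 360 = 11°
191 + 240 = 431 → 431 − 360 = 71°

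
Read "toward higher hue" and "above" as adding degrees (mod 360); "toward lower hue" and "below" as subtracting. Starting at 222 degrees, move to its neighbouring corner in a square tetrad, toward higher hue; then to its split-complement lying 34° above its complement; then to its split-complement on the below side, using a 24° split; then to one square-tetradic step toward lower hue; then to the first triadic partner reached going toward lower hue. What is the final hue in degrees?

square ↑ +90°: 222 + 90 = 312°
split-comp 34° ↑ +214°: 312 + 214 = 526 → 526 − 360 = 166°
split-comp 24° ↓ +156°: 166 + 156 = 322°
square ↓ −90°: 322 − 90 = 232°
triadic ↓ −120°: 232 − 120 = 112°

112°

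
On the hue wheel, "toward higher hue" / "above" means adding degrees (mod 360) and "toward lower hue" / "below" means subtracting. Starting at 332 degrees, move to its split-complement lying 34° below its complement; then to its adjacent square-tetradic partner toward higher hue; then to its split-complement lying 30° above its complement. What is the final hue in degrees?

split-comp 34° ↓ +146°: 332 + 146 = 478 → 478 − 360 = 118°
square ↑ +90°: 118 + 90 = 208°
split-comp 30° ↑ +210°: 208 + 210 = 418 → 418 − 360 = 58°

58°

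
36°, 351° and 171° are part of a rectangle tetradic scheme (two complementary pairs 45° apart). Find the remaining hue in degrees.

A rectangular tetradic uses two complementary pairs 45° apart: offsets 0°, 45°, 180°, 225°.
Among {36°, 171°, 351°}, 171° and 351° are a 180° pair.
The remaining hue 36° needs its own complement: 36 + 180 = 216°

216°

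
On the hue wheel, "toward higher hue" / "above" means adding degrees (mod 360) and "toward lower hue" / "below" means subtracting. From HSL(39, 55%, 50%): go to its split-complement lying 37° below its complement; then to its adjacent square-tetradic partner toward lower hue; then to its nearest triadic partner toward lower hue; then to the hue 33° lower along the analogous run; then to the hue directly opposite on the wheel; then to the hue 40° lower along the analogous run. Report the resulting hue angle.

79°

+143° (split-comp 37° ↓): 39 + 143 = 182°
−90° (square ↓): 182 − 90 = 92°
−120° (triadic ↓): 92 − 120 = -28 → -28 + 360 = 332°
−33° (analog 33° ↓): 332 − 33 = 299°
+180° (complement): 299 + 180 = 479 → 479 − 360 = 119°
−40° (analog 40° ↓): 119 − 40 = 79°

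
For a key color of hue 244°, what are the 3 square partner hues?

A square tetradic scheme places four hues every 90°.
244 + 90 = 334°
244 + 180 = 424 → 424 − 360 = 64°
244 + 270 = 514 → 514 − 360 = 154°

334°, 64°, and 154°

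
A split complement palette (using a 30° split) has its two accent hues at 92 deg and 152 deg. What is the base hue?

The accents sit 30° either side of the complement, so the complement is their short-arc midpoint on the wheel.
Short-arc midpoint of 92° and 152°: 122°.
Base is 180° from the complement: 122 − 180 = -58 → -58 + 360 = 302°

302°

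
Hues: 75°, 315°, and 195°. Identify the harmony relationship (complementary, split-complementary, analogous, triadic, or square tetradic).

triadic

Sort the hues: 75°, 195°, 315°.
Successive gaps around the wheel: 120°, 120°, 120°.
Three hues equally spaced 120° apart form a triad.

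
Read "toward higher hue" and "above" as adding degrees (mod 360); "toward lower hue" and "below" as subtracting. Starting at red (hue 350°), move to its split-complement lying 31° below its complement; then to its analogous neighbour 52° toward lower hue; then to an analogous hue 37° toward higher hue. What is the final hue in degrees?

350 + 149 = 499 → 499 − 360 = 139°   (split-comp 31° ↓)
139 − 52 = 87°   (analog 52° ↓)
87 + 37 = 124°   (analog 37° ↑)

124°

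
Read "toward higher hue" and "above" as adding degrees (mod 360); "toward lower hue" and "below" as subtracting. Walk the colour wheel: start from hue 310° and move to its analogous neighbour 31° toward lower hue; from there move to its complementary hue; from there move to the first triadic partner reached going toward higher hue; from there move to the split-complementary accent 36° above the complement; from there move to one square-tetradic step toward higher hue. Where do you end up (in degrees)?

165°

analog 31° ↓ −31°: 310 − 31 = 279°
complement +180°: 279 + 180 = 459 → 459 − 360 = 99°
triadic ↑ +120°: 99 + 120 = 219°
split-comp 36° ↑ +216°: 219 + 216 = 435 → 435 − 360 = 75°
square ↑ +90°: 75 + 90 = 165°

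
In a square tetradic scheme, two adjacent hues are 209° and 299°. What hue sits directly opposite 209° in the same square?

29°

A square tetradic scheme places four hues 90° apart; opposite corners are 180° apart.
209 + 180 = 389 → 389 − 360 = 29°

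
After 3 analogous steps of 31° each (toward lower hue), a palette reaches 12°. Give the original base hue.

105°

3 steps of 31° (toward lower hue) give a net shift of −93°.
Start = end − shift: 12 + 93 = 105°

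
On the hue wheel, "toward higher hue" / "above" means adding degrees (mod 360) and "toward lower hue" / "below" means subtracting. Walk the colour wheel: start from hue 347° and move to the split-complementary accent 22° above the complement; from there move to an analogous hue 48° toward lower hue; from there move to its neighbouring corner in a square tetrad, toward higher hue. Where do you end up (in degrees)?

231°

split-comp 22° ↑ +202°: 347 + 202 = 549 → 549 − 360 = 189°
analog 48° ↓ −48°: 189 − 48 = 141°
square ↑ +90°: 141 + 90 = 231°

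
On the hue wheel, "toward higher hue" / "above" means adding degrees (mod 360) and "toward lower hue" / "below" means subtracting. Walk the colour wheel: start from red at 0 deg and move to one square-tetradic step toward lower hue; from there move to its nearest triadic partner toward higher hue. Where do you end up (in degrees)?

30°

0 − 90 = -90 → -90 + 360 = 270°   (square ↓)
270 + 120 = 390 → 390 − 360 = 30°   (triadic ↑)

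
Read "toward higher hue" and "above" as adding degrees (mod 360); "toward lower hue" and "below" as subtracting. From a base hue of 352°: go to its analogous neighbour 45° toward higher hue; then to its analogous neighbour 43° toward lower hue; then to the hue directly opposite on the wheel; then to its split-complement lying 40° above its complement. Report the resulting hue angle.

34°

analog 45° ↑ +45°: 352 + 45 = 397 → 397 − 360 = 37°
analog 43° ↓ −43°: 37 − 43 = -6 → -6 + 360 = 354°
complement +180°: 354 + 180 = 534 → 534 − 360 = 174°
split-comp 40° ↑ +220°: 174 + 220 = 394 → 394 − 360 = 34°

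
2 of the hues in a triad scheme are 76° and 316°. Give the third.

A triad places three hues 120° apart.
The full set through 76° is {76°, 196°, 316°}.
Given {76°, 316°}, the missing hue is 196°.

196°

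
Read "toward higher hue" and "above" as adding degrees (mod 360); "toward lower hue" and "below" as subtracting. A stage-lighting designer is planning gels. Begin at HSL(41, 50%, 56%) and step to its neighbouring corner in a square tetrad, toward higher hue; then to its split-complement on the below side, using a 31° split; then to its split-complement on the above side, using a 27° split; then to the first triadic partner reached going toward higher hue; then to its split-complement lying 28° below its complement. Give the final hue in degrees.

square ↑ +90°: 41 + 90 = 131°
split-comp 31° ↓ +149°: 131 + 149 = 280°
split-comp 27° ↑ +207°: 280 + 207 = 487 → 487 − 360 = 127°
triadic ↑ +120°: 127 + 120 = 247°
split-comp 28° ↓ +152°: 247 + 152 = 399 → 399 − 360 = 39°

39°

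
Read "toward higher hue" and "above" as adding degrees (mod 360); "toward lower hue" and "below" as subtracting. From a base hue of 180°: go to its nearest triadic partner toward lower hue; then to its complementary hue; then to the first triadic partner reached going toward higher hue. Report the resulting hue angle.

0°

180 − 120 = 60°   (triadic ↓)
60 + 180 = 240°   (complement)
240 + 120 = 360 → 360 − 360 = 0°   (triadic ↑)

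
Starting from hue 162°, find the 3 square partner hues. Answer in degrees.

A square tetradic scheme places four hues every 90°.
162 + 90 = 252°
162 + 180 = 342°
162 + 270 = 432 → 432 − 360 = 72°

252°, 342°, and 72°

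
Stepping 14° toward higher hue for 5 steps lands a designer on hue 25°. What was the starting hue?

5 steps of 14° (toward higher hue) give a net shift of +70°.
Start = end − shift: 25 − 70 = -45 → -45 + 360 = 315°

315°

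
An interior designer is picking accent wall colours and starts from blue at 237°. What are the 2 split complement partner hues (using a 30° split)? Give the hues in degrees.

Split-complementary hues sit 30° either side of the complement.
Complement of 237°: 237 + 180 = 417 → 417 − 360 = 57°
57 − 30 = 27°
57 + 30 = 87°

27° and 87°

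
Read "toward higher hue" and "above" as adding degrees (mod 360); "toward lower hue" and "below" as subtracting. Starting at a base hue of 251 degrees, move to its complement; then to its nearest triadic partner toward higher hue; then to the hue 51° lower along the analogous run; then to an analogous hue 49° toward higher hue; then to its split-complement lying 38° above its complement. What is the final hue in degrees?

complement +180°: 251 + 180 = 431 → 431 − 360 = 71°
triadic ↑ +120°: 71 + 120 = 191°
analog 51° ↓ −51°: 191 − 51 = 140°
analog 49° ↑ +49°: 140 + 49 = 189°
split-comp 38° ↑ +218°: 189 + 218 = 407 → 407 − 360 = 47°

47°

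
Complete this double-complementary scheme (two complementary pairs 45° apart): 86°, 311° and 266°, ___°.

131°

A rectangular tetradic uses two complementary pairs 45° apart: offsets 0°, 45°, 180°, 225°.
Among {86°, 266°, 311°}, 266° and 86° are a 180° pair.
The remaining hue 311° needs its own complement: 311 + 180 = 491 → 491 − 360 = 131°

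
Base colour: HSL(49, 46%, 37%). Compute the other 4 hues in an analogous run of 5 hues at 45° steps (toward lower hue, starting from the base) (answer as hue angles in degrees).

49 − 45 = 4°
49 − 90 = -41 → -41 + 360 = 319°
49 − 135 = -86 → -86 + 360 = 274°
49 − 180 = -131 → -131 + 360 = 229°

4°, 319°, 274°, and 229°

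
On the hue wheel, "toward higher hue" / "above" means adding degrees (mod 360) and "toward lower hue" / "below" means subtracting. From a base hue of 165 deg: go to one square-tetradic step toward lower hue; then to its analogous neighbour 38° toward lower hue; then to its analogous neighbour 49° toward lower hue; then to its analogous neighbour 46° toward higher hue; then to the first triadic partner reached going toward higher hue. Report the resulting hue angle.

154°

165 − 90 = 75°   (square ↓)
75 − 38 = 37°   (analog 38° ↓)
37 − 49 = -12 → -12 + 360 = 348°   (analog 49° ↓)
348 + 46 = 394 → 394 − 360 = 34°   (analog 46° ↑)
34 + 120 = 154°   (triadic ↑)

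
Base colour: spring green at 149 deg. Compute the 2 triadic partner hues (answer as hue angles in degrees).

A triad places three hues 120° apart.
149 + 120 = 269°
149 + 240 = 389 → 389 − 360 = 29°

269° and 29°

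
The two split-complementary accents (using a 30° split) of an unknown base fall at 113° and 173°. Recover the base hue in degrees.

323°

The accents sit 30° either side of the complement, so the complement is their short-arc midpoint on the wheel.
Short-arc midpoint of 113° and 173°: 143°.
Base is 180° from the complement: 143 − 180 = -37 → -37 + 360 = 323°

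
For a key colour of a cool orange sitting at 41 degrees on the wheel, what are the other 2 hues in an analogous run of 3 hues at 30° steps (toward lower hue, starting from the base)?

11° and 341°

Analogous hues sit every 30° along the wheel.
41 − 30 = 11°
41 − 60 = -19 → -19 + 360 = 341°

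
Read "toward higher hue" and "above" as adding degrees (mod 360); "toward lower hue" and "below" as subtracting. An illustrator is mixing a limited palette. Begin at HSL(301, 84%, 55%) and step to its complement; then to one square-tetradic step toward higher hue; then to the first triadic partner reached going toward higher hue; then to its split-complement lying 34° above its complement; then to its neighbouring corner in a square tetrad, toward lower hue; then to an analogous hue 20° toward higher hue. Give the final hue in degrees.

115°

+180° (complement): 301 + 180 = 481 → 481 − 360 = 121°
+90° (square ↑): 121 + 90 = 211°
+120° (triadic ↑): 211 + 120 = 331°
+214° (split-comp 34° ↑): 331 + 214 = 545 → 545 − 360 = 185°
−90° (square ↓): 185 − 90 = 95°
+20° (analog 20° ↑): 95 + 20 = 115°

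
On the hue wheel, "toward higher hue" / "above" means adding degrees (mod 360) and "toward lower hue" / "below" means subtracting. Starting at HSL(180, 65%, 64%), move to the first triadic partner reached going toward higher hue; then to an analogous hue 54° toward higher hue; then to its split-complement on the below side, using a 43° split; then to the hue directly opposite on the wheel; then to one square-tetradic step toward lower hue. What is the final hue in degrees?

221°

triadic ↑ +120°: 180 + 120 = 300°
analog 54° ↑ +54°: 300 + 54 = 354°
split-comp 43° ↓ +137°: 354 + 137 = 491 → 491 − 360 = 131°
complement +180°: 131 + 180 = 311°
square ↓ −90°: 311 − 90 = 221°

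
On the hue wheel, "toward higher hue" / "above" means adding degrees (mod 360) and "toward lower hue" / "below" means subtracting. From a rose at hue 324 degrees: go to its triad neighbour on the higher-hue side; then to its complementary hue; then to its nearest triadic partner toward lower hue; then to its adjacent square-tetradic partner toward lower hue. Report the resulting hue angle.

+120° (triadic ↑): 324 + 120 = 444 → 444 − 360 = 84°
+180° (complement): 84 + 180 = 264°
−120° (triadic ↓): 264 − 120 = 144°
−90° (square ↓): 144 − 90 = 54°

54°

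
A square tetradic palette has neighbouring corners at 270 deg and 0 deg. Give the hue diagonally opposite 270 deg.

90°

A square tetradic scheme places four hues 90° apart; opposite corners are 180° apart.
270 + 180 = 450 → 450 − 360 = 90°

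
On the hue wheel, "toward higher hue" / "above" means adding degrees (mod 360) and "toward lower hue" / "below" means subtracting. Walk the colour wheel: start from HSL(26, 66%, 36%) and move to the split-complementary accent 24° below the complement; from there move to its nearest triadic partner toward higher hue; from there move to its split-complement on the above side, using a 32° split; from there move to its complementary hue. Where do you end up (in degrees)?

334°

26 + 156 = 182°   (split-comp 24° ↓)
182 + 120 = 302°   (triadic ↑)
302 + 212 = 514 → 514 − 360 = 154°   (split-comp 32° ↑)
154 + 180 = 334°   (complement)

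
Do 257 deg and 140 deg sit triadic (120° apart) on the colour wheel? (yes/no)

Angular distance: |257 − 140| = 117 = 117°.
Triadic (120° apart) requires 120°.

no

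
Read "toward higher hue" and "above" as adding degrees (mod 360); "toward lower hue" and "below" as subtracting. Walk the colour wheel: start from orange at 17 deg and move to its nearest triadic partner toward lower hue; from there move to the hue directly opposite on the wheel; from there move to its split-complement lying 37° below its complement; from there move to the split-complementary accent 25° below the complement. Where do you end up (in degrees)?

triadic ↓ −120°: 17 − 120 = -103 → -103 + 360 = 257°
complement +180°: 257 + 180 = 437 → 437 − 360 = 77°
split-comp 37° ↓ +143°: 77 + 143 = 220°
split-comp 25° ↓ +155°: 220 + 155 = 375 → 375 − 360 = 15°

15°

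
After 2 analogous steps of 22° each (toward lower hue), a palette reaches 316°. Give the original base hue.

0°

2 steps of 22° (toward lower hue) give a net shift of −44°.
Start = end − shift: 316 + 44 = 360 → 360 − 360 = 0°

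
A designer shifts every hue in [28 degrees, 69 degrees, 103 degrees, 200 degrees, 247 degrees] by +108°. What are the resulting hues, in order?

136°, 177°, 211°, 308°, 355°

28 + 108 = 136°
69 + 108 = 177°
103 + 108 = 211°
200 + 108 = 308°
247 + 108 = 355°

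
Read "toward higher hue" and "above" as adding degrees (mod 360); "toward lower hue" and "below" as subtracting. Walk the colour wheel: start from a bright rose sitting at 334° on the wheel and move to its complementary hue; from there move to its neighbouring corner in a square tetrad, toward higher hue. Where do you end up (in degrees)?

+180° (complement): 334 + 180 = 514 → 514 − 360 = 154°
+90° (square ↑): 154 + 90 = 244°

244°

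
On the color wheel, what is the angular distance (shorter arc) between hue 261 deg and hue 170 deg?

|261 − 170| = 91.
91 ≤ 180, so the shorter arc is 91°.

91°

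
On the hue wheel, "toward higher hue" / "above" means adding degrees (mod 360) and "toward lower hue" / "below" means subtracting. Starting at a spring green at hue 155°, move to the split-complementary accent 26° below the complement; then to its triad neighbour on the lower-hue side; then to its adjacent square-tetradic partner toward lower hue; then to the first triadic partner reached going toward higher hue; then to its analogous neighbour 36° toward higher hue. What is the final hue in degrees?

255°

+154° (split-comp 26° ↓): 155 + 154 = 309°
−120° (triadic ↓): 309 − 120 = 189°
−90° (square ↓): 189 − 90 = 99°
+120° (triadic ↑): 99 + 120 = 219°
+36° (analog 36° ↑): 219 + 36 = 255°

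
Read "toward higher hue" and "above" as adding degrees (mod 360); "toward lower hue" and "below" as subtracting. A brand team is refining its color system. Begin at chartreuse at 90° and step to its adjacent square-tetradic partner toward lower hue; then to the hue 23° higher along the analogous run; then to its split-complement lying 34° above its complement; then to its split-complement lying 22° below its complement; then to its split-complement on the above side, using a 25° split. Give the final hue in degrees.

240°

90 − 90 = 0°   (square ↓)
0 + 23 = 23°   (analog 23° ↑)
23 + 214 = 237°   (split-comp 34° ↑)
237 + 158 = 395 → 395 − 360 = 35°   (split-comp 22° ↓)
35 + 205 = 240°   (split-comp 25° ↑)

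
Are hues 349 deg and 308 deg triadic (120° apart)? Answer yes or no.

no

Angular distance: |349 − 308| = 41 = 41°.
Triadic (120° apart) requires 120°.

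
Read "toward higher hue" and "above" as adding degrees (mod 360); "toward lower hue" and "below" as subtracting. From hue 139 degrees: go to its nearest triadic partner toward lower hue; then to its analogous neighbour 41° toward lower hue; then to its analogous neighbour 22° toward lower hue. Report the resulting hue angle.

316°

139 − 120 = 19°   (triadic ↓)
19 − 41 = -22 → -22 + 360 = 338°   (analog 41° ↓)
338 − 22 = 316°   (analog 22° ↓)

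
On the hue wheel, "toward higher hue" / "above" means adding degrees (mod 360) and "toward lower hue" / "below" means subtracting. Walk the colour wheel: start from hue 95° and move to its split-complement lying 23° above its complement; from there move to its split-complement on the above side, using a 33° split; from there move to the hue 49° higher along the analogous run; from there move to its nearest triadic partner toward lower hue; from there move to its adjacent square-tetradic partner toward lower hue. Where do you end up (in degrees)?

+203° (split-comp 23° ↑): 95 + 203 = 298°
+213° (split-comp 33° ↑): 298 + 213 = 511 → 511 − 360 = 151°
+49° (analog 49° ↑): 151 + 49 = 200°
−120° (triadic ↓): 200 − 120 = 80°
−90° (square ↓): 80 − 90 = -10 → -10 + 360 = 350°

350°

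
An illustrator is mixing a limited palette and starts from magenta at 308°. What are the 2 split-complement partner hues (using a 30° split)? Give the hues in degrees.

98° and 158°

Complement of 308°: 308 + 180 = 488 → 488 − 360 = 128°
128 − 30 = 98°
128 + 30 = 158°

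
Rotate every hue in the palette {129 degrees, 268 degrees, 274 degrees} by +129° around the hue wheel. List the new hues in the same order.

129 + 129 = 258°
268 + 129 = 397 → 397 − 360 = 37°
274 + 129 = 403 → 403 − 360 = 43°

258°, 37°, 43°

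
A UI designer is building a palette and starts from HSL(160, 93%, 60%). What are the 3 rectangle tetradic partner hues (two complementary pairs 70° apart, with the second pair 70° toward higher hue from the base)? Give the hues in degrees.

230°, 340° and 50°

A rectangular tetradic uses two complementary pairs 70° apart: offsets 0°, 70°, 180°, 250°.
160 + 70 = 230°
160 + 180 = 340°
160 + 250 = 410 → 410 − 360 = 50°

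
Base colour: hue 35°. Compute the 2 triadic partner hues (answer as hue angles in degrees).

35 + 120 = 155°
35 + 240 = 275°

155° and 275°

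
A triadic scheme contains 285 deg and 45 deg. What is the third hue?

A triad spaces three hues 120° apart.
The full set is {45°, 165°, 285°}.

165°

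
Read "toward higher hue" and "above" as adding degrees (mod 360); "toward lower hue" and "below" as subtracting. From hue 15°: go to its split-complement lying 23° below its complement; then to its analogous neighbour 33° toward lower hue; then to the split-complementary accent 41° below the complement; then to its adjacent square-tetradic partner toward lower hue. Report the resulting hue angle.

15 + 157 = 172°   (split-comp 23° ↓)
172 − 33 = 139°   (analog 33° ↓)
139 + 139 = 278°   (split-comp 41° ↓)
278 − 90 = 188°   (square ↓)

188°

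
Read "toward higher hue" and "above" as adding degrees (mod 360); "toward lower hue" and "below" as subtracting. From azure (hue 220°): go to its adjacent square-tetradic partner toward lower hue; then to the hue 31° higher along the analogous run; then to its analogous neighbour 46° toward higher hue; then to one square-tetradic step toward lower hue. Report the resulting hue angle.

117°

square ↓ −90°: 220 − 90 = 130°
analog 31° ↑ +31°: 130 + 31 = 161°
analog 46° ↑ +46°: 161 + 46 = 207°
square ↓ −90°: 207 − 90 = 117°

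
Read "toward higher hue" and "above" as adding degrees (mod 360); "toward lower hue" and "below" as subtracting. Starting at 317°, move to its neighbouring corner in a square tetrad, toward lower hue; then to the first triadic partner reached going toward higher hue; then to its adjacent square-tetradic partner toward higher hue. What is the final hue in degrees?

square ↓ −90°: 317 − 90 = 227°
triadic ↑ +120°: 227 + 120 = 347°
square ↑ +90°: 347 + 90 = 437 → 437 − 360 = 77°

77°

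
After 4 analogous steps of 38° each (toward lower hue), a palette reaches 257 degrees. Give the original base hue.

4 steps of 38° (toward lower hue) give a net shift of −152°.
Start = end − shift: 257 + 152 = 409 → 409 − 360 = 49°

49°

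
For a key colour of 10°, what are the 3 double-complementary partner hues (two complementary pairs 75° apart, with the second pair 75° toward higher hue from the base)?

A rectangular tetradic uses two complementary pairs 75° apart: offsets 0°, 75°, 180°, 255°.
10 + 75 = 85°
10 + 180 = 190°
10 + 255 = 265°

85°, 190° and 265°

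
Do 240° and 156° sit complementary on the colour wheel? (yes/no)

no

Angular distance: |240 − 156| = 84 = 84°.
Complementary requires 180°.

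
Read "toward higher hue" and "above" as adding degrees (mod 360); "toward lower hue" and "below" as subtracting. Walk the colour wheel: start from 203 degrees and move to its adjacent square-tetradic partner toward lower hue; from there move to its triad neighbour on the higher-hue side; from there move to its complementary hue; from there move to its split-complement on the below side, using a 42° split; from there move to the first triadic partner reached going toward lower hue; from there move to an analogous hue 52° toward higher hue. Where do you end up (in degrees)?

−90° (square ↓): 203 − 90 = 113°
+120° (triadic ↑): 113 + 120 = 233°
+180° (complement): 233 + 180 = 413 → 413 − 360 = 53°
+138° (split-comp 42° ↓): 53 + 138 = 191°
−120° (triadic ↓): 191 − 120 = 71°
+52° (analog 52° ↑): 71 + 52 = 123°

123°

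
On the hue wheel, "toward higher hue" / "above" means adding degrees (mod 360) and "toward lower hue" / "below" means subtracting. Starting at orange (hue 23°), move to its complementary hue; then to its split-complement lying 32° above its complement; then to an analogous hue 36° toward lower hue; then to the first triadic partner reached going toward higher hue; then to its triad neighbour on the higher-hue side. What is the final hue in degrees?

+180° (complement): 23 + 180 = 203°
+212° (split-comp 32° ↑): 203 + 212 = 415 → 415 − 360 = 55°
−36° (analog 36° ↓): 55 − 36 = 19°
+120° (triadic ↑): 19 + 120 = 139°
+120° (triadic ↑): 139 + 120 = 259°

259°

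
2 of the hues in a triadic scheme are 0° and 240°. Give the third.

A triad places three hues 120° apart.
The full set through 0° is {0°, 120°, 240°}.
Given {0°, 240°}, the missing hue is 120°.

120°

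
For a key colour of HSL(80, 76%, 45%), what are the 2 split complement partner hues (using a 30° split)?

230° and 290°

Split-complementary hues sit 30° either side of the complement.
Complement of 80°: 80 + 180 = 260°
260 − 30 = 230°
260 + 30 = 290°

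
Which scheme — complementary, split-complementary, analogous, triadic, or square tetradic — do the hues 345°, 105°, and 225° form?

Sort the hues: 105°, 225°, 345°.
Successive gaps around the wheel: 120°, 120°, 120°.
Three hues equally spaced 120° apart form a triad.

triadic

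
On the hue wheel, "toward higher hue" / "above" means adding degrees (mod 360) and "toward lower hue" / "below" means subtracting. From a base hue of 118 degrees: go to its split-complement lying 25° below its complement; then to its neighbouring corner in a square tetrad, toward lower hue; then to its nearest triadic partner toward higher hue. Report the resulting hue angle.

303°

+155° (split-comp 25° ↓): 118 + 155 = 273°
−90° (square ↓): 273 − 90 = 183°
+120° (triadic ↑): 183 + 120 = 303°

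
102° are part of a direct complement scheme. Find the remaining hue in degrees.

282°

The complement sits 180° across the wheel.
The full set through 102° is {102°, 282°}.
Given {102°}, the missing hue is 282°.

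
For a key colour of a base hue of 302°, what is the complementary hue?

The complement sits 180° across the wheel.
302 + 180 = 482 → 482 − 360 = 122°

122°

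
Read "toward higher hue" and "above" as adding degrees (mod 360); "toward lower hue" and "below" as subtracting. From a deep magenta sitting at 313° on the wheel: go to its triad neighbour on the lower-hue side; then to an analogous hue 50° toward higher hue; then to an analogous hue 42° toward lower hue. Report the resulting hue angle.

triadic ↓ −120°: 313 − 120 = 193°
analog 50° ↑ +50°: 193 + 50 = 243°
analog 42° ↓ −42°: 243 − 42 = 201°

201°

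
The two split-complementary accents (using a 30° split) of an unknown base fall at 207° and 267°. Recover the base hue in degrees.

57°

The accents sit 30° either side of the complement, so the complement is their short-arc midpoint on the wheel.
Short-arc midpoint of 207° and 267°: 237°.
Base is 180° from the complement: 237 − 180 = 57°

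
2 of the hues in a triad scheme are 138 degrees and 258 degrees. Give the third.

18°

A triad places three hues 120° apart.
The full set through 138° is {18°, 138°, 258°}.
Given {138°, 258°}, the missing hue is 18°.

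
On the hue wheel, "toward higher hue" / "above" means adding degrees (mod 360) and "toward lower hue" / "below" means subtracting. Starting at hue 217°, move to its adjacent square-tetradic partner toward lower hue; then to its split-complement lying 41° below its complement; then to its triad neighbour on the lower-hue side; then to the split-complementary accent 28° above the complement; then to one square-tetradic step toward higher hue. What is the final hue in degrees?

−90° (square ↓): 217 − 90 = 127°
+139° (split-comp 41° ↓): 127 + 139 = 266°
−120° (triadic ↓): 266 − 120 = 146°
+208° (split-comp 28° ↑): 146 + 208 = 354°
+90° (square ↑): 354 + 90 = 444 → 444 − 360 = 84°

84°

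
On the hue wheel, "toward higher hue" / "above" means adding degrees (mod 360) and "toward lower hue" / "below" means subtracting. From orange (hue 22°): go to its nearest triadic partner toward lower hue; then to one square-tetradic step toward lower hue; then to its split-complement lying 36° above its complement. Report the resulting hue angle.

28°

−120° (triadic ↓): 22 − 120 = -98 → -98 + 360 = 262°
−90° (square ↓): 262 − 90 = 172°
+216° (split-comp 36° ↑): 172 + 216 = 388 → 388 − 360 = 28°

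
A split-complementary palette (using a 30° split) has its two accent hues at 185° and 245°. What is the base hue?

35°

The accents sit 30° either side of the complement, so the complement is their short-arc midpoint on the wheel.
Short-arc midpoint of 185° and 245°: 215°.
Base is 180° from the complement: 215 − 180 = 35°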